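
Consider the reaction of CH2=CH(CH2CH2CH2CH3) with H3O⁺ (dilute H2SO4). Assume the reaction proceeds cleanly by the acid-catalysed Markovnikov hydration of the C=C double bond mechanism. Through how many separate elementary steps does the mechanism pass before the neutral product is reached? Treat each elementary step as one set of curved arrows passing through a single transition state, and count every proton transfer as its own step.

3

Step 1: The π electrons of the C=C bond attack a proton of H3O⁺; Markovnikov addition places the new C–H on the less-substituted alkene carbon, so the positive charge ends up on the more-substituted carbon — a secondary carbocation. H2O is released.
(No 1,2-shift: no single shift to an adjacent carbon would give a more stable cation.)
Step 2: A lone pair on the oxygen of H2O attacks the carbocation, forming a C–O bond and an oxonium ion (a protonated alcohol).
Step 3: Proton transfer from the O–H of the oxonium ion to H2O completes the catalytic cycle and yields the alcohol.
Total: 3 elementary steps.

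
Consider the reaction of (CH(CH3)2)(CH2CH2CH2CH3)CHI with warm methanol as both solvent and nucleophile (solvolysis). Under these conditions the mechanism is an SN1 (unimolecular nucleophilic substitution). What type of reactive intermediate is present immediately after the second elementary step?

tertiary carbocation

Step 1: The C–I bond breaks with both electrons going to the iodide; I⁻ leaves and a secondary carbocation remains.
Step 2: A hydride (H with its bonding pair) migrates from the adjacent isopropyl carbon to the cationic centre — a 1,2-hydride shift — upgrading the secondary cation to a tertiary one.
After step 2 the species present is a tertiary carbocation.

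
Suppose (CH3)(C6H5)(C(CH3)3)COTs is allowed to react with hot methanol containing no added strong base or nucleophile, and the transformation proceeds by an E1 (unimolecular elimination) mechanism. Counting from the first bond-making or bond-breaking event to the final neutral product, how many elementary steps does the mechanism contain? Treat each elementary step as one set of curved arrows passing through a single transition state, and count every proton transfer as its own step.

2

Step 1: The C–O bond breaks with both electrons going to the tosylate; TsO⁻ leaves and a tertiary carbocation remains.
(No 1,2-shift: no single shift to an adjacent carbon would give a more stable cation.)
Step 2: Loss of a β-proton to a methanol molecule of the solvent: the C–H bonding pair collapses toward the cationic carbon to form the C=C π bond, yielding the alkene.
Total: 2 elementary steps.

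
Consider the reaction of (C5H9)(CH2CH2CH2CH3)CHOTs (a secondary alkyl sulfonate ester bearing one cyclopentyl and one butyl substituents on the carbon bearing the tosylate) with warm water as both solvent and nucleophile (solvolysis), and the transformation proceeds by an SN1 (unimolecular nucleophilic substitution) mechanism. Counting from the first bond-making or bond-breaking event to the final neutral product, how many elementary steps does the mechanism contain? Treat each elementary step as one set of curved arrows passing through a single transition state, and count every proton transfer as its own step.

Step 1: The C–O bond breaks with both electrons going to the tosylate; TsO⁻ leaves and a secondary carbocation remains.
Step 2: A hydride (H with its bonding pair) migrates from the adjacent cyclopentyl carbon to the cationic centre — a 1,2-hydride shift — upgrading the secondary cation to a tertiary one.
Step 3: H2O donates an oxygen lone pair into the empty p orbital of the cation, giving a protonated alcohol (an oxonium ion).
Step 4: A second solvent molecule removes the proton on oxygen, giving the neutral alcohol product.
Total: 4 elementary steps.

4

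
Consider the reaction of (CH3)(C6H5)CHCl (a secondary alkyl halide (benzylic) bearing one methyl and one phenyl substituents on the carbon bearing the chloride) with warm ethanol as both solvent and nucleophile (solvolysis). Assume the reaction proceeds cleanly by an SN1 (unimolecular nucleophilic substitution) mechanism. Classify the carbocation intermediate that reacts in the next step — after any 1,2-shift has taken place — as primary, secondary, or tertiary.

Step 1: Rate-determining heterolysis of the C–Cl bond gives Cl⁻ and a secondary carbocation.
No single 1,2-shift to an adjacent carbon would give a more-substituted cation, so no rearrangement occurs.

secondary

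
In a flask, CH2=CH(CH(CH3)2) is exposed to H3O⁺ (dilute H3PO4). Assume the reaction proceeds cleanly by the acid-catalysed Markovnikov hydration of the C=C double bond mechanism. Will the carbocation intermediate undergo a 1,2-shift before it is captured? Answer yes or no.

yes

The first-formed carbocation is secondary.
The adjacent isopropyl carbon already bears 2 other carbon substituents and has a hydrogen to migrate; after a 1,2-hydride shift from that carbon the positive charge sits on a tertiary centre.
Tertiary is more stable than secondary, so the shift occurs.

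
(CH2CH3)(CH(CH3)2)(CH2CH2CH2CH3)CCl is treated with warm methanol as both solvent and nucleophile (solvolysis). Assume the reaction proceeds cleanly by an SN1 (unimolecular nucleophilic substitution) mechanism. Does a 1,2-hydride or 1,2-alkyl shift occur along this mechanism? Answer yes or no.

The first-formed carbocation is tertiary.
No single 1,2-shift to an adjacent carbon would produce a more-substituted cation than the one already present, so no rearrangement occurs.

no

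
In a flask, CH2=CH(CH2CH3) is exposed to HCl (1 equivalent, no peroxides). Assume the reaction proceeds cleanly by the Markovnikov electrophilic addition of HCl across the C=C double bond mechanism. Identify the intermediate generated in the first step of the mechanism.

secondary carbocation

Step 1: Electrophilic addition begins with the π(C=C) electrons forming a bond to the proton of HCl. Following Markovnikov's rule, the resulting cation is secondary. The H–Cl bond breaks heterolytically, releasing Cl⁻.
After step 1 the species present is a secondary carbocation.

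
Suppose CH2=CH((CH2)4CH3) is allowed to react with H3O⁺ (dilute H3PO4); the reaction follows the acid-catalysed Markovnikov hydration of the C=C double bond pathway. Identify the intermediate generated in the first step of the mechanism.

Step 1: Protonation of the alkene by H3O⁺: the π bond acts as the nucleophile and picks up H⁺, giving the more stable (Markovnikov) secondary carbocation. H2O is released.
After step 1 the species present is a secondary carbocation.

secondary carbocation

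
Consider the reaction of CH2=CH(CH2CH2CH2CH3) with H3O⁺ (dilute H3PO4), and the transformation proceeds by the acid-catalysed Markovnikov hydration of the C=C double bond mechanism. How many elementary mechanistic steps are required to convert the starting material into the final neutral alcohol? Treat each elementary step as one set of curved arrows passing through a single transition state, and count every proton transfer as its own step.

Step 1: The π electrons of the C=C bond attack a proton of H3O⁺; Markovnikov addition places the new C–H on the less-substituted alkene carbon, so the positive charge ends up on the more-substituted carbon — a secondary carbocation. H2O is released.
(No 1,2-shift: no single shift to an adjacent carbon would give a more stable cation.)
Step 2: A lone pair on the oxygen of H2O attacks the carbocation, forming a C–O bond and an oxonium ion (a protonated alcohol).
Step 3: H2O removes a proton from the oxonium oxygen, regenerating H3O⁺ and giving the neutral alcohol.
Total: 3 elementary steps.

3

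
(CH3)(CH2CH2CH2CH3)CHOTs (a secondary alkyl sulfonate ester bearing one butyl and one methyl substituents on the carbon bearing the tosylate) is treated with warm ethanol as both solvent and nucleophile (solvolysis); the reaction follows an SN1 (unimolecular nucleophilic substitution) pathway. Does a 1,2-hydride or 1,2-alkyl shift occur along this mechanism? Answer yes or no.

no

The first-formed carbocation is secondary.
No single 1,2-shift to an adjacent carbon would produce a more-substituted cation than the one already present, so no rearrangement occurs.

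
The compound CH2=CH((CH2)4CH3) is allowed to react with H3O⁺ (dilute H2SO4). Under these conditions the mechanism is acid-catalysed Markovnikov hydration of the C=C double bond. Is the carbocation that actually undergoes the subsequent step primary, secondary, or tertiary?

secondary

Step 1: Protonation of the alkene by H3O⁺: the π bond acts as the nucleophile and picks up H⁺, giving the more stable (Markovnikov) secondary carbocation. H2O is released.
No single 1,2-shift to an adjacent carbon would give a more-substituted cation, so no rearrangement occurs.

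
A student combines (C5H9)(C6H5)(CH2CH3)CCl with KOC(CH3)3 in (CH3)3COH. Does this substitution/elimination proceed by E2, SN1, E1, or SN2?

Conditions: a strong/bulky base with a tertiary substrate bearing a β-hydrogen.
These conditions are the textbook signature of the E2 pathway.
A strong (often hindered) base removes a β-H in concert with loss of the leaving group — bimolecular elimination.

E2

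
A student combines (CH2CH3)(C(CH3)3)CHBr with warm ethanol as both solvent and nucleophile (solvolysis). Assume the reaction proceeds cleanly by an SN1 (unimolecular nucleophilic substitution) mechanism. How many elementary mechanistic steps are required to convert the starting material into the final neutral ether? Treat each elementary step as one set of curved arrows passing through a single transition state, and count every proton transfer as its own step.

Step 1: Rate-determining heterolysis of the C–Br bond gives Br⁻ and a secondary carbocation.
Step 2: A 1,2-methyl shift from the adjacent tert-butyl carbon moves the positive charge from the secondary centre to an adjacent carbon, generating a more stable tertiary carbocation.
Step 3: A lone pair on the oxygen of CH3CH2OH attacks the carbocation, forming a new C–O σ-bond and an oxonium ion.
Step 4: Proton transfer from the O–H of the oxonium ion to a solvent molecule delivers the neutral ether.
Total: 4 elementary steps.

4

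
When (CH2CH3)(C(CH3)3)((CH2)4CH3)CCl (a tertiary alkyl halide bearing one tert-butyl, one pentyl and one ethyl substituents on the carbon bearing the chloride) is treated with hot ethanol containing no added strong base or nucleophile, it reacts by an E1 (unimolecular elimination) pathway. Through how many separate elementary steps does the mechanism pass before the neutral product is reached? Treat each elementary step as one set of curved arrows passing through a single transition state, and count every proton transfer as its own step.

Step 1: Unassisted departure of Cl⁻ (taking the C–Cl bonding pair) generates a tertiary carbocation.
(No 1,2-shift: no single shift to an adjacent carbon would give a more stable cation.)
Step 2: Loss of a β-proton to an ethanol molecule of the solvent: the C–H bonding pair collapses toward the cationic carbon to form the C=C π bond, yielding the alkene.
Total: 2 elementary steps.

2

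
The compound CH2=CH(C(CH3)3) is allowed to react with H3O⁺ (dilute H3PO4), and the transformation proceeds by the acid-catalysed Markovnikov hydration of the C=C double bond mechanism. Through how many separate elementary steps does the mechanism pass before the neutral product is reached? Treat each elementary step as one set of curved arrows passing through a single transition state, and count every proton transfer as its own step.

4

Step 1: Protonation of the alkene by H3O⁺: the π bond acts as the nucleophile and picks up H⁺, giving the more stable (Markovnikov) secondary carbocation. H2O is released.
Step 2: A methyl group with its bonding pair migrates from the adjacent tert-butyl carbon to the cationic centre — a 1,2-methyl shift — upgrading the secondary cation to a tertiary one.
Step 3: Nucleophilic capture of the cation by H2O produces the protonated alcohol (an oxonium ion).
Step 4: Proton transfer from the O–H of the oxonium ion to H2O completes the catalytic cycle and yields the alcohol.
Total: 4 elementary steps.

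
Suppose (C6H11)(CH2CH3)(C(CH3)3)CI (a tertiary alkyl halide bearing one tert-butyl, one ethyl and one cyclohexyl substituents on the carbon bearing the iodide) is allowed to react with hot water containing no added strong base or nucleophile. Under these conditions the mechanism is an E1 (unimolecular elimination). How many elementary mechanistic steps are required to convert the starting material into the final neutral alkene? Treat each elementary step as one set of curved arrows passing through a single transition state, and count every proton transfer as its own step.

Step 1: Unassisted departure of I⁻ (taking the C–I bonding pair) generates a tertiary carbocation.
(No 1,2-shift: no single shift to an adjacent carbon would give a more stable cation.)
Step 2: A weak base (a water molecule from the solvent) removes a proton from a carbon adjacent to the cationic centre; the electrons of that C–H bond become the new π(C=C) bond, giving the alkene.
Total: 2 elementary steps.

2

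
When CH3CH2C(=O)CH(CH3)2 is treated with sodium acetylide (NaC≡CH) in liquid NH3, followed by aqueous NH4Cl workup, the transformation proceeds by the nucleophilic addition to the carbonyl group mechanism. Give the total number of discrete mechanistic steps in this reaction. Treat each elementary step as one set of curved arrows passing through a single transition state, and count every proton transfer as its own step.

Step 1: A lone pair / filled orbital on HC≡C⁻ attacks the electrophilic carbonyl carbon; the π(C=O) electrons shift onto oxygen, producing a tetrahedral alkoxide intermediate.
Step 2: On aqueous NH4Cl workup the alkoxide oxygen is protonated, giving a propargyl alcohol.
Total: 2 elementary steps.

2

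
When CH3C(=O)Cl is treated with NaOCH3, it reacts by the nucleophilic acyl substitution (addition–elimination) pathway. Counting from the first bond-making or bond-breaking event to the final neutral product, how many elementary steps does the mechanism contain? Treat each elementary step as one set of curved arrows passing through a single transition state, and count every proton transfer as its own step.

2

Step 1: CH3O⁻ adds to the carbonyl carbon; the C=O π electrons shift onto oxygen and a tetrahedral alkoxide intermediate forms.
Step 2: Collapse of the tetrahedral intermediate: the alkoxide oxygen pushes its lone pair back to re-form C=O while Cl⁻ leaves.
Total: 2 elementary steps.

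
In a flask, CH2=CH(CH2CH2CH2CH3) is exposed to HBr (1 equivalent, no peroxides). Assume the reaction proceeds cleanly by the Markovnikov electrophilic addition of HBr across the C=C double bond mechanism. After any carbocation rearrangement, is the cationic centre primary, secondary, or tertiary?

secondary

Step 1: Protonation of the alkene by HBr: the π bond acts as the nucleophile and picks up H⁺, giving the more stable (Markovnikov) secondary carbocation. The H–Br bond breaks heterolytically, releasing Br⁻.
No single 1,2-shift to an adjacent carbon would give a more-substituted cation, so no rearrangement occurs.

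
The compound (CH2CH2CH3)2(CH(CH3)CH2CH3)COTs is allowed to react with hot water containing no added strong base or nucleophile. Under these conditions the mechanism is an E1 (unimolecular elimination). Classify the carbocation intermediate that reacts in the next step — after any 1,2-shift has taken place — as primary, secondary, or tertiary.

tertiary

Step 1: Rate-determining heterolysis of the C–O bond gives TsO⁻ and a tertiary carbocation.
No single 1,2-shift to an adjacent carbon would give a more-substituted cation, so no rearrangement occurs.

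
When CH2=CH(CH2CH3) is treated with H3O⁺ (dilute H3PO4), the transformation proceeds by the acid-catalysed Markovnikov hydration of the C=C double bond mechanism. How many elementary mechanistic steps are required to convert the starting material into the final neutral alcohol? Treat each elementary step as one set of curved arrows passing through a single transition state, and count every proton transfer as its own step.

3

Step 1: Electrophilic addition begins with the π(C=C) electrons forming a bond to the proton of H3O⁺. Following Markovnikov's rule, the resulting cation is secondary. H2O is released.
(No 1,2-shift: no single shift to an adjacent carbon would give a more stable cation.)
Step 2: A lone pair on the oxygen of H2O attacks the carbocation, forming a C–O bond and an oxonium ion (a protonated alcohol).
Step 3: H2O removes a proton from the oxonium oxygen, regenerating H3O⁺ and giving the neutral alcohol.
Total: 3 elementary steps.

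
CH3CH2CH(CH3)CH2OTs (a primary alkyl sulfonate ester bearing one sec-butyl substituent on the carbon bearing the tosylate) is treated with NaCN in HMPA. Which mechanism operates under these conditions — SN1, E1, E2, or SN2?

Conditions: a primary substrate with a strong nucleophile in the polar aprotic solvent HMPA.
These conditions are the textbook signature of the SN2 pathway.
An unhindered substrate with a strong nucleophile in a polar aprotic solvent favours one-step backside displacement.

SN2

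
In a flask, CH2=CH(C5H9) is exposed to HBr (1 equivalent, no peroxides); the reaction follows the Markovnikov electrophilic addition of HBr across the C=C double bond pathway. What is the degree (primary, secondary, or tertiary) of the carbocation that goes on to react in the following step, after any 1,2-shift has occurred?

Step 1: The π electrons of the C=C bond attack a proton of HBr; Markovnikov addition places the new C–H on the less-substituted alkene carbon, so the positive charge ends up on the more-substituted carbon — a secondary carbocation. The H–Br bond breaks heterolytically, releasing Br⁻.
Step 2: A 1,2-hydride shift from the adjacent cyclopentyl carbon moves the positive charge from the secondary centre to an adjacent carbon, generating a more stable tertiary carbocation.
The cation rearranges from secondary to tertiary via a 1,2-hydride shift from the adjacent cyclopentyl carbon; the tertiary cation is what reacts next.

tertiary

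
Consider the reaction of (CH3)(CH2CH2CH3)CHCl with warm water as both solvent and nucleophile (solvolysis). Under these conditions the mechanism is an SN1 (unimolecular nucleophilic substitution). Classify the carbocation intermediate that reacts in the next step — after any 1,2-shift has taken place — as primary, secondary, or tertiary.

Step 1: Unassisted departure of Cl⁻ (taking the C–Cl bonding pair) generates a secondary carbocation.
No single 1,2-shift to an adjacent carbon would give a more-substituted cation, so no rearrangement occurs.

secondary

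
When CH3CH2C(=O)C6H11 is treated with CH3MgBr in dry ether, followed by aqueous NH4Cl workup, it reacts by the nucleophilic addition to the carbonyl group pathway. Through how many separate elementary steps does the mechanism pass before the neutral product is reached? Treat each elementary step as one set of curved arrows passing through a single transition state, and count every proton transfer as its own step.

2

Step 1: Nucleophilic addition: the carbanion-like carbon of CH3MgBr adds to the carbonyl carbon, pushing the π(C=O) electron pair onto oxygen and giving a tetrahedral alkoxide.
Step 2: Protonation of the alkoxide by aqueous NH4Cl workup furnishes an alcohol.
Total: 2 elementary steps.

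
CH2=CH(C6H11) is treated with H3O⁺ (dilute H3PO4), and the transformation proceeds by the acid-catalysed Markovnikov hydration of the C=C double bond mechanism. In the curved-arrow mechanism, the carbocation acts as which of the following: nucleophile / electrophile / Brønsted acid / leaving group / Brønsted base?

electrophile

Step 3: A lone pair on the oxygen of H2O attacks the carbocation, forming a C–O bond and an oxonium ion (a protonated alcohol).
The carbocation accepts an electron pair into an empty or π* orbital — it is the electrophile.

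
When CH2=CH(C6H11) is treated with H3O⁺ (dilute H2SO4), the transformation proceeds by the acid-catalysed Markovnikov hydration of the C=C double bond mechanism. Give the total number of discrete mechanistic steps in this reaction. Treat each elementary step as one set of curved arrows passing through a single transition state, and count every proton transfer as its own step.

4

Step 1: Protonation of the alkene by H3O⁺: the π bond acts as the nucleophile and picks up H⁺, giving the more stable (Markovnikov) secondary carbocation. H2O is released.
Step 2: Carbocation rearrangement: a 1,2-hydride shift from the adjacent cyclohexyl carbon converts the initially-formed secondary cation into the more stable tertiary cation.
Step 3: Nucleophilic capture of the cation by H2O produces the protonated alcohol (an oxonium ion).
Step 4: H2O removes a proton from the oxonium oxygen, regenerating H3O⁺ and giving the neutral alcohol.
Total: 4 elementary steps.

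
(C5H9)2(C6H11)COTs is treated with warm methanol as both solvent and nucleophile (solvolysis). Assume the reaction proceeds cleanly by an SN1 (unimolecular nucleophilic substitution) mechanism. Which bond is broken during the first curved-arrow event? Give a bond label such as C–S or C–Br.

Step 1: Rate-determining heterolysis of the C–O bond gives TsO⁻ and a tertiary carbocation.
The bond broken in this step is the C–O bond.

C–O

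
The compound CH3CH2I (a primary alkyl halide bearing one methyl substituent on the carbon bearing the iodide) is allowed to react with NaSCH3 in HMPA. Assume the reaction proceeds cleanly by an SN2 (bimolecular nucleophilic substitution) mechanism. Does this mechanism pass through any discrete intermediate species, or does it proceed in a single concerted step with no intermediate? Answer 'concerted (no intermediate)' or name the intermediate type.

concerted (no intermediate)

Backside attack by CH3S⁻ on the carbon bearing the iodide: the new C–S bond forms as the C–I bond breaks, with Walden inversion at carbon.
All bond changes occur in one transition state; no discrete intermediate is formed.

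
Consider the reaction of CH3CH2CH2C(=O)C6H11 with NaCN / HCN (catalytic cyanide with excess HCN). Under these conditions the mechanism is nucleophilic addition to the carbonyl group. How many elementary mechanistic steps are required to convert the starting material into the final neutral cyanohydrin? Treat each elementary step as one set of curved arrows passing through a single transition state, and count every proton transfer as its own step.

2

Step 1: Nucleophilic addition: CN⁻ adds to the carbonyl carbon, pushing the π(C=O) electron pair onto oxygen and giving a tetrahedral alkoxide.
Step 2: Proton transfer from HCN to the alkoxide furnishes a cyanohydrin (and releases another CN⁻ to continue the reaction).
Total: 2 elementary steps.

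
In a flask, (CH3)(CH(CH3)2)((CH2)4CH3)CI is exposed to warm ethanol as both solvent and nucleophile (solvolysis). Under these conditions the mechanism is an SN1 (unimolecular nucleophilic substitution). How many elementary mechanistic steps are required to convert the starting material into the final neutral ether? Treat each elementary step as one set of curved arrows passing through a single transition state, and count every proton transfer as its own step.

Step 1: Unassisted departure of I⁻ (taking the C–I bonding pair) generates a tertiary carbocation.
(No 1,2-shift: no single shift to an adjacent carbon would give a more stable cation.)
Step 2: Nucleophilic capture: the oxygen of CH3CH2OH bonds to the cationic carbon, producing an oxonium-ion intermediate.
Step 3: A second solvent molecule removes the proton on oxygen, giving the neutral ether product.
Total: 3 elementary steps.

3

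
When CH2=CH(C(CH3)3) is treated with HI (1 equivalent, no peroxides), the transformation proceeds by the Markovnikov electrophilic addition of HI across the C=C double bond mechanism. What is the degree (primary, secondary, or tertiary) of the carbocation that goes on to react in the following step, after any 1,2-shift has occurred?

tertiary

Step 1: Electrophilic addition begins with the π(C=C) electrons forming a bond to the proton of HI. Following Markovnikov's rule, the resulting cation is secondary. The H–I bond breaks heterolytically, releasing I⁻.
Step 2: A methyl group with its bonding pair migrates from the adjacent tert-butyl carbon to the cationic centre — a 1,2-methyl shift — upgrading the secondary cation to a tertiary one.
The cation rearranges from secondary to tertiary via a 1,2-methyl shift from the adjacent tert-butyl carbon; the tertiary cation is what reacts next.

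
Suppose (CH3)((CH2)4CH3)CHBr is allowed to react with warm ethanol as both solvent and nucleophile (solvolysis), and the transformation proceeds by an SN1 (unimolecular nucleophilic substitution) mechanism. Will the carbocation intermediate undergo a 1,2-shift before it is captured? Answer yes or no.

The first-formed carbocation is secondary.
No single 1,2-shift to an adjacent carbon would produce a more-substituted cation than the one already present, so no rearrangement occurs.

no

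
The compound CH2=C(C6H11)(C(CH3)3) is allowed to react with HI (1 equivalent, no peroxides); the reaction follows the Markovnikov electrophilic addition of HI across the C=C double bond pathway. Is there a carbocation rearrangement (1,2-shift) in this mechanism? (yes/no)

no

The first-formed carbocation is tertiary.
No single 1,2-shift to an adjacent carbon would produce a more-substituted cation than the one already present, so no rearrangement occurs.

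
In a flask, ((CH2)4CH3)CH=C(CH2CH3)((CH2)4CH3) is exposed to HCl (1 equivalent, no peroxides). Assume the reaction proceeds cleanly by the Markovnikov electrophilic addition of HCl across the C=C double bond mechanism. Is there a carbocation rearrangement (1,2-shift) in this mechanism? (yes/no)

no

The first-formed carbocation is tertiary.
No single 1,2-shift to an adjacent carbon would produce a more-substituted cation than the one already present, so no rearrangement occurs.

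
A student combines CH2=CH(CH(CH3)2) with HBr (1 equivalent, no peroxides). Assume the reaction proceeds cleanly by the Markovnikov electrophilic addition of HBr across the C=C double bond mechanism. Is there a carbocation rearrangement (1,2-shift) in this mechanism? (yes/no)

The first-formed carbocation is secondary.
The adjacent isopropyl carbon already bears 2 other carbon substituents and has a hydrogen to migrate; after a 1,2-hydride shift from that carbon the positive charge sits on a tertiary centre.
Tertiary is more stable than secondary, so the shift occurs.

yes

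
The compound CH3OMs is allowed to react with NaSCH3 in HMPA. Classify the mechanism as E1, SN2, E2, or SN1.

SN2

Conditions: a methyl substrate with a strong nucleophile in the polar aprotic solvent HMPA.
These conditions are the textbook signature of the SN2 pathway.
An unhindered substrate with a strong nucleophile in a polar aprotic solvent favours one-step backside displacement.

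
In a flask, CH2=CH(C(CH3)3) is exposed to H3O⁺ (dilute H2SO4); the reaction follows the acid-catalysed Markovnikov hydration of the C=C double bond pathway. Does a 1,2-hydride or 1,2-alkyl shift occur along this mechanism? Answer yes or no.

yes

The first-formed carbocation is secondary.
The adjacent tert-butyl carbon has no hydrogen but bears methyl groups; migration of one methyl with its bonding pair (a 1,2-methyl shift) places the charge on a tertiary centre.
Tertiary is more stable than secondary, so the shift occurs.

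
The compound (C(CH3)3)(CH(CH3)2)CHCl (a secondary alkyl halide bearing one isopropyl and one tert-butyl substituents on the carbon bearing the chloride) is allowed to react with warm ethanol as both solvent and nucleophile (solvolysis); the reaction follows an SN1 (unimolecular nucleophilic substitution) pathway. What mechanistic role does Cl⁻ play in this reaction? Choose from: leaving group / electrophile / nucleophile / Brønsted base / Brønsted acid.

Step 1: Ionisation: the C–Cl σ-bond cleaves heterolytically; both bonding electrons depart with Cl⁻, leaving a secondary carbocation at the α-carbon.
Cl⁻ departs with both electrons of the breaking σ-bond — that is the definition of a leaving group.

leaving group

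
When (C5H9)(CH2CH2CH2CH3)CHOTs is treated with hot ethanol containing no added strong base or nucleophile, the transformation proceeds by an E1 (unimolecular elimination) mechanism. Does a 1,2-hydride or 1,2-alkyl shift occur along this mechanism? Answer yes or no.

The first-formed carbocation is secondary.
The adjacent cyclopentyl carbon already bears 2 other carbon substituents and has a hydrogen to migrate; after a 1,2-hydride shift from that carbon the positive charge sits on a tertiary centre.
Tertiary is more stable than secondary, so the shift occurs.

yes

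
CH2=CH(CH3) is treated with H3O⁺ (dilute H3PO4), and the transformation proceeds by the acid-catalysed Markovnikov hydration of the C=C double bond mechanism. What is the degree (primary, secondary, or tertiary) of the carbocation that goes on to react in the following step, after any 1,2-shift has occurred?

Step 1: The π electrons of the C=C bond attack a proton of H3O⁺; Markovnikov addition places the new C–H on the less-substituted alkene carbon, so the positive charge ends up on the more-substituted carbon — a secondary carbocation. H2O is released.
No single 1,2-shift to an adjacent carbon would give a more-substituted cation, so no rearrangement occurs.

secondary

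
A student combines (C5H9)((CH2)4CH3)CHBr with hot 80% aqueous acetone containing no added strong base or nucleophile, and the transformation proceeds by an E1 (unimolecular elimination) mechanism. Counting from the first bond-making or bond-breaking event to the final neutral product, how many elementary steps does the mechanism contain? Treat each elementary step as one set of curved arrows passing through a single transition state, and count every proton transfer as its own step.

Step 1: Ionisation: the C–Br σ-bond cleaves heterolytically; both bonding electrons depart with Br⁻, leaving a secondary carbocation at the α-carbon.
Step 2: A 1,2-hydride shift from the adjacent cyclopentyl carbon moves the positive charge from the secondary centre to an adjacent carbon, generating a more stable tertiary carbocation.
Step 3: A water molecule (solvent) deprotonates a β-carbon; as the C–H bond breaks, those electrons form the new alkene π bond.
Total: 3 elementary steps.

3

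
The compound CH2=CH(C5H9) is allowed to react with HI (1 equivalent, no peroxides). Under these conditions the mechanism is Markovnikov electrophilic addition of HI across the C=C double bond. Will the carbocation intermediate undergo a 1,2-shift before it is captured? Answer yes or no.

The first-formed carbocation is secondary.
The adjacent cyclopentyl carbon already bears 2 other carbon substituents and has a hydrogen to migrate; after a 1,2-hydride shift from that carbon the positive charge sits on a tertiary centre.
Tertiary is more stable than secondary, so the shift occurs.

yes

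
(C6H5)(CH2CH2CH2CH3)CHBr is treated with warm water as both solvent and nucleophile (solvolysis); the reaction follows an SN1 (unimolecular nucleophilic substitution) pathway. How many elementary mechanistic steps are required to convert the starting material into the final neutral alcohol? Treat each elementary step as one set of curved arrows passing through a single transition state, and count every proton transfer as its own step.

Step 1: The C–Br bond breaks with both electrons going to the bromide; Br⁻ leaves and a secondary carbocation remains.
(No 1,2-shift: no single shift to an adjacent carbon would give a more stable cation.)
Step 2: Nucleophilic capture: the oxygen of H2O bonds to the cationic carbon, producing an oxonium-ion intermediate.
Step 3: Proton transfer from the O–H of the oxonium ion to a solvent molecule delivers the neutral alcohol.
Total: 3 elementary steps.

3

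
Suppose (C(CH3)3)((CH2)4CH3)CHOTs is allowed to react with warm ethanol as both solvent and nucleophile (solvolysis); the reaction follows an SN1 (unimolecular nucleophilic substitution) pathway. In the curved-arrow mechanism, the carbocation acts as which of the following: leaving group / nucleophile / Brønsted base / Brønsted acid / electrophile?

Step 3: CH3CH2OH donates an oxygen lone pair into the empty p orbital of the cation, giving a protonated ether (an oxonium ion).
The carbocation accepts an electron pair into an empty or π* orbital — it is the electrophile.

electrophile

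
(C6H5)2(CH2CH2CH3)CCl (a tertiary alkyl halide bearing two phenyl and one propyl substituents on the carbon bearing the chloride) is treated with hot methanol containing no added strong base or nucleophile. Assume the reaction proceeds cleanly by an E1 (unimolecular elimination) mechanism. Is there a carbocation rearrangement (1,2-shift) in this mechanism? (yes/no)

no

The first-formed carbocation is tertiary.
No single 1,2-shift to an adjacent carbon would produce a more-substituted cation than the one already present, so no rearrangement occurs.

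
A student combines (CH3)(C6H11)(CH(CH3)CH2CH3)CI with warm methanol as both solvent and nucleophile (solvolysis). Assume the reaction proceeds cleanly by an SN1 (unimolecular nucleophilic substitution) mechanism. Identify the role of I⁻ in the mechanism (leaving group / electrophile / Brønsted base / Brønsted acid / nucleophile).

leaving group

Step 1: The C–I bond breaks with both electrons going to the iodide; I⁻ leaves and a tertiary carbocation remains.
I⁻ departs with both electrons of the breaking σ-bond — that is the definition of a leaving group.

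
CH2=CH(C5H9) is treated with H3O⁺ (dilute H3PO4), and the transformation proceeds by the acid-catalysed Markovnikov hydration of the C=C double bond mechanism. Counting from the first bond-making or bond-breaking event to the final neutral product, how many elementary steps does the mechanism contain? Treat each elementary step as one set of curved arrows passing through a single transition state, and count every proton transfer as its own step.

4

Step 1: Electrophilic addition begins with the π(C=C) electrons forming a bond to the proton of H3O⁺. Following Markovnikov's rule, the resulting cation is secondary. H2O is released.
Step 2: Carbocation rearrangement: a 1,2-hydride shift from the adjacent cyclopentyl carbon converts the initially-formed secondary cation into the more stable tertiary cation.
Step 3: Nucleophilic capture of the cation by H2O produces the protonated alcohol (an oxonium ion).
Step 4: Proton transfer from the O–H of the oxonium ion to H2O completes the catalytic cycle and yields the alcohol.
Total: 4 elementary steps.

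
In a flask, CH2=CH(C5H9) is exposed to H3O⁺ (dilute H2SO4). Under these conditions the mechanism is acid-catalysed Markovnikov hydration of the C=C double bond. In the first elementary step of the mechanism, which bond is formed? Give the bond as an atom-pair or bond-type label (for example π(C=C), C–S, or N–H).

C–H

Step 1: Protonation of the alkene by H3O⁺: the π bond acts as the nucleophile and picks up H⁺, giving the more stable (Markovnikov) secondary carbocation. H2O is released.
The bond formed in this step is the C–H bond.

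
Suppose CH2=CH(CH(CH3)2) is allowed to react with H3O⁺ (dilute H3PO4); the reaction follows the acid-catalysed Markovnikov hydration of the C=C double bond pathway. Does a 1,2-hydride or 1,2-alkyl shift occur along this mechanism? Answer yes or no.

yes

The first-formed carbocation is secondary.
The adjacent isopropyl carbon already bears 2 other carbon substituents and has a hydrogen to migrate; after a 1,2-hydride shift from that carbon the positive charge sits on a tertiary centre.
Tertiary is more stable than secondary, so the shift occurs.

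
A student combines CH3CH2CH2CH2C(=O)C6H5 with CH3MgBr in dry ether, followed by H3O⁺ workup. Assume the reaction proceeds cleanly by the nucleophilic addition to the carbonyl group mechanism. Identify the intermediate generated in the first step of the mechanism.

tetrahedral alkoxide intermediate

Step 1: the carbanion-like carbon of CH3MgBr attacks the sp² carbonyl carbon; the C=O π bond breaks and the electrons end up as a lone pair on the alkoxide oxygen of the tetrahedral intermediate.
After step 1 the species present is a tetrahedral alkoxide intermediate.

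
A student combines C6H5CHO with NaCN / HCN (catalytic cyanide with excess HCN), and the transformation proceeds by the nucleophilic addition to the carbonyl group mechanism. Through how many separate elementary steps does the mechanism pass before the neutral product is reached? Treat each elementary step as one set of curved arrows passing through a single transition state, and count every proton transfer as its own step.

Step 1: Nucleophilic addition: CN⁻ adds to the carbonyl carbon, pushing the π(C=O) electron pair onto oxygen and giving a tetrahedral alkoxide.
Step 2: The alkoxide oxygen removes a proton from HCN present in the mixture, giving a cyanohydrin and regenerating CN⁻.
Total: 2 elementary steps.

2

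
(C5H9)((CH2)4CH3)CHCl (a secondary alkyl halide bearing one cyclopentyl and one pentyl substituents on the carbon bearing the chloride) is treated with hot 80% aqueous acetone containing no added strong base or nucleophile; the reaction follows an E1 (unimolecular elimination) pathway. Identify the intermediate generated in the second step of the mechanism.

Step 1: Ionisation: the C–Cl σ-bond cleaves heterolytically; both bonding electrons depart with Cl⁻, leaving a secondary carbocation at the α-carbon.
Step 2: A 1,2-hydride shift from the adjacent cyclopentyl carbon moves the positive charge from the secondary centre to an adjacent carbon, generating a more stable tertiary carbocation.
After step 2 the species present is a tertiary carbocation.

tertiary carbocation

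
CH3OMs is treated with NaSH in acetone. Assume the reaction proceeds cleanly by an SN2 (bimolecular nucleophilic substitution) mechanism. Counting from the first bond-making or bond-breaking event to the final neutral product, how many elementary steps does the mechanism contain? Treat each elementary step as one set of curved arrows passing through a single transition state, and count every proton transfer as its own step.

1

Step 1: Backside attack by HS⁻ on the carbon bearing the mesylate: the new C–S bond forms as the C–O bond breaks, with Walden inversion at carbon.
Total: 1 elementary step.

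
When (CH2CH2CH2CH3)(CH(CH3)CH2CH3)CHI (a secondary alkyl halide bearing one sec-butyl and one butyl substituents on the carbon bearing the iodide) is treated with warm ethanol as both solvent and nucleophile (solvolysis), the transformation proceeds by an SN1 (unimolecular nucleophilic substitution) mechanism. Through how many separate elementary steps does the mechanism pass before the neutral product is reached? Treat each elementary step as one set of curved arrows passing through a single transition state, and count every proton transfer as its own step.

Step 1: Ionisation: the C–I σ-bond cleaves heterolytically; both bonding electrons depart with I⁻, leaving a secondary carbocation at the α-carbon.
Step 2: Carbocation rearrangement: a 1,2-hydride shift from the adjacent sec-butyl carbon converts the initially-formed secondary cation into the more stable tertiary cation.
Step 3: A lone pair on the oxygen of CH3CH2OH attacks the carbocation, forming a new C–O σ-bond and an oxonium ion.
Step 4: A second solvent molecule removes the proton on oxygen, giving the neutral ether product.
Total: 4 elementary steps.

4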